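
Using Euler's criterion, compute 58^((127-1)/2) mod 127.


p = 127 is prime and the exponent is (p-1)/2 = 63, so by Euler's criterion 58^63 = (58/127) = +1 or -1 mod 127.
Compute by square-and-multiply:
  63 = 32 + 16 + 8 + 4 + 2 + 1 (binary 111111)
  Repeated squaring mod 127: 58^1 = 58, 58^2 = 62, 58^4 = 34, 58^8 = 13, 58^16 = 42, 58^32 = 113
  58^63 = 58^32 * 58^16 * 58^8 * 58^4 * 58^2 * 58^1 = 113 * 42 * 13 * 34 * 62 * 58 mod 127
    113 * 42 = 4746 = 47 mod 127
    47 * 13 = 611 = 103 mod 127
    103 * 34 = 3502 = 73 mod 127
    73 * 62 = 4526 = 81 mod 127
    81 * 58 = 4698 = 126 mod 127
  58^63 = 126 mod 127
Result 126 = p - 1 = -1 mod 127: 58 is a quadratic non-residue mod 127. As a residue in [0, p-1] the value is 126.
58^63 mod 127 = 126

126


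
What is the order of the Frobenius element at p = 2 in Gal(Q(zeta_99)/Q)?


The Frobenius at p in Gal(Q(zeta_n)/Q) = (Z/nZ)* is the class of p, so its order is ord_99(2), the smallest k >= 1 with 2^k = 1 mod 99.
n = 99 = 3^2 * 11, phi(99) = 60; the order divides phi(n).
Divisors of 60: 1, 2, 3, 4, 5, 6, 10, 12, 15, 20, 30, 60
Repeated squaring mod 99: 2^1 = 2, 2^2 = 4, 2^4 = 16, 2^8 = 58, 2^16 = 97, 2^32 = 4
Test divisors in increasing order:
  k=1: 2^1 = 2 mod 99
  k=2: 2^2 = 4 mod 99
  k=3: 2^3 = 4 * 2 = 8 mod 99
  k=4: 2^4 = 16 mod 99
  k=5: 2^5 = 16 * 2 = 32 mod 99
  k=6: 2^6 = 16 * 4 = 64 mod 99
  k=10: 2^10 = 58 * 4 = 34 mod 99
  k=12: 2^12 = 58 * 16 = 37 mod 99
  k=15: 2^15 = 58 * 16 * 4 * 2 = 98 mod 99
  k=20: 2^20 = 97 * 16 = 67 mod 99
  k=30: 2^30 = 97 * 58 * 16 * 4 = 1 mod 99  <- first divisor giving 1
Order = 30

30


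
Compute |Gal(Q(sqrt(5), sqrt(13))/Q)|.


The 2 square roots of distinct primes are multiplicatively independent over Q,
so [K:Q] = 2^2 and Gal(K/Q) is isomorphic to (Z/2Z)^2.
|Gal| = 2^2 = 4

4


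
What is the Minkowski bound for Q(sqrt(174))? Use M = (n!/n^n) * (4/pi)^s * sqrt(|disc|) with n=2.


d = 174, d mod 4 = 2, so disc(K) = 4d = 696; |disc(K)| = 696
Real quadratic field, so n = 2, s = r2 = 0, r1 = 2
M = (n!/n^n) * (4/pi)^s * sqrt(|disc(K)|) = (2!/2^2) * (4/pi)^0 * sqrt(696)
= 0.5 * 1.000000 * 26.381812
= 13.1909

13.1909


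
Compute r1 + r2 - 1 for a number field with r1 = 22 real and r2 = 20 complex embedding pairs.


By Dirichlet's unit theorem:
rank = r1 + r2 - 1
= 22 + 20 - 1
= 41

41


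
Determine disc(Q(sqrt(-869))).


For K = Q(sqrt(d)) with d squarefree: disc(K) = d if d = 1 mod 4, and disc(K) = 4d if d = 2 or 3 mod 4.
Here d = -869, and d mod 4 = 3.
d = 3 mod 4, not 1 (O_K = Z[sqrt(d)]), so disc(K) = 4d = 4 * (-869) = -3476

-3476


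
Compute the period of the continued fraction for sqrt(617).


Run the CF algorithm for sqrt(617).
a_0 = floor(sqrt(617)) = 24; set m_0=0, q_0=1.
Recurrence: m' = q*a - m,  q' = (d - m'^2)/q,  a' = floor((a_0 + m')/q').
  step 1: m=24, q=41, a=1
  step 2: m=17, q=8, a=5
  step 3: m=23, q=11, a=4
  step 4: m=21, q=16, a=2
  step 5: m=11, q=31, a=1
  step 6: m=20, q=7, a=6
  step 7: m=22, q=19, a=2
  step 8: m=16, q=19, a=2
  step 9: m=22, q=7, a=6
  step 10: m=20, q=31, a=1
  step 11: m=11, q=16, a=2
  step 12: m=21, q=11, a=4
  step 13: m=23, q=8, a=5
  step 14: m=17, q=41, a=1
  step 15: m=24, q=1, a=48
a_15 = 2*a_0 = 48, so the period closes here.
sqrt(617) = [24; 1, 5, 4, 2, 1, 6, 2, 2, 6, 1, 2, 4, 5, 1, 48]
Period length = 15

15


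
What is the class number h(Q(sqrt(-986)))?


K = Q(sqrt(-986)). d mod 4 = 2, so D = disc(K) = 4d = -3944
h(K) equals the number of primitive reduced positive-definite forms (a, b, c) = a*x^2 + b*x*y + c*y^2 with b^2 - 4ac = D,
where reduced means |b| <= a <= c, with b >= 0 whenever |b| = a or a = c, and primitive means gcd(a, b, c) = 1.
Reduced forces 3a^2 <= |D| = 3944, so 1 <= a <= 36; b must have the parity of D, and c = (b^2 - D)/(4a) must be an integer >= a.
Enumerate a = 1..36, b in [-a, a]:
  a=1: (1, 0, 986)  [1]
  a=2: (2, 0, 493)  [1]
  a=3: (3, -2, 329), (3, 2, 329)  [2]
  a=4: none
  a=5: (5, -4, 198), (5, 4, 198)  [2]
  a=6: (6, -4, 165), (6, 4, 165)  [2]
  a=7: (7, -2, 141), (7, 2, 141)  [2]
  a=8: none
  a=9: (9, -4, 110), (9, 4, 110)  [2]
  a=10: (10, -4, 99), (10, 4, 99)  [2]
  a=11: (11, -4, 90), (11, 4, 90)  [2]
  a=12..13: none
  a=14: (14, -12, 73), (14, 12, 73)  [2]
  a=15: (15, -14, 69), (15, -4, 66), (15, 4, 66), (15, 14, 69)  [4]
  a=16: none
  a=17: (17, 0, 58)  [1]
  a=18: (18, -4, 55), (18, 4, 55)  [2]
  a=19..20: none
  a=21: (21, -16, 50), (21, -2, 47), (21, 2, 47), (21, 16, 50)  [4]
  a=22: (22, -4, 45), (22, 4, 45)  [2]
  a=23: (23, -14, 45), (23, 14, 45)  [2]
  a=24: none
  a=25: (25, -16, 42), (25, 16, 42)  [2]
  a=26: none
  a=27: (27, -22, 41), (27, 22, 41)  [2]
  a=28: none
  a=29: (29, 0, 34)  [1]
  a=30: (30, -16, 35), (30, -4, 33), (30, 4, 33), (30, 16, 35)  [4]
  a=31..32: none
  a=33: (33, -26, 35), (33, 26, 35)  [2]
  a=34..36: none
Total reduced forms: 1 + 1 + 2 + 2 + 2 + 2 + 2 + 2 + 2 + 2 + 4 + 1 + 2 + 4 + 2 + 2 + 2 + 2 + 1 + 4 + 2 = 44
h = 44

44


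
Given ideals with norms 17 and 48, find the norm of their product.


N(IJ) = N(I) * N(J)
= 17 * 48
= 816

816


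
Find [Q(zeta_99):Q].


The degree equals Euler's totient phi(99).
99 = 3^2 * 11
phi(99) = 60

60


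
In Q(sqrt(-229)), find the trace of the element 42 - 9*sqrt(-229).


Tr(a + b*sqrt(d)) = (a + b*sqrt(d)) + (a - b*sqrt(d)) = 2a
= 2 * (42)
= 84

84


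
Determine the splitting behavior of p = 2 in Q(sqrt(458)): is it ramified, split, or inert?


K = Q(sqrt(458)). Since d mod 4 = 2, disc(K) = 1832.
Check p | disc: 1832 mod 2 = 0.
p divides disc, so p ramifies: (p) = P^2 with e=2, f=1, g=1.
Therefore p is ramified.

ramified


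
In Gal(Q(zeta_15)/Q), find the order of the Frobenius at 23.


The Frobenius at p in Gal(Q(zeta_n)/Q) = (Z/nZ)* is the class of p, so its order is ord_15(23), the smallest k >= 1 with 23^k = 1 mod 15.
n = 15 = 3 * 5, phi(15) = 8; the order divides phi(n).
Divisors of 8: 1, 2, 4, 8
Repeated squaring mod 15: 23^1 = 8, 23^2 = 4, 23^4 = 1, 23^8 = 1
Test divisors in increasing order:
  k=1: 23^1 = 8 mod 15
  k=2: 23^2 = 4 mod 15
  k=4: 23^4 = 1 mod 15  <- first divisor giving 1
Order = 4

4


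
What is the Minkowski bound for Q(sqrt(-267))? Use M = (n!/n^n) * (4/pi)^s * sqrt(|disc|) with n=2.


d = -267, d mod 4 = 1, so disc(K) = d = -267; |disc(K)| = 267
Imaginary quadratic field, so n = 2, s = r2 = 1, r1 = 0
M = (n!/n^n) * (4/pi)^s * sqrt(|disc(K)|) = (2!/2^2) * (4/pi)^1 * sqrt(267)
= 0.5 * 1.273240 * 16.340135
= 10.4025

10.4025


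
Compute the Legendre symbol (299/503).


p = 503 is prime, so compute (299/503) with the reciprocity algorithm (Jacobi-symbol steps: pull out 2s via (2/n), flip via reciprocity, reduce):
  reciprocity: (299/503) -> -(503/299)
  reduce: (204/299)
  pull out 2: (2/299) = -1  (since 299 mod 8 = 3)
  pull out 2: (2/299) = -1  (since 299 mod 8 = 3)
  reciprocity: (51/299) -> -(299/51)
  reduce: (44/51)
  pull out 2: (2/51) = -1  (since 51 mod 8 = 3)
  pull out 2: (2/51) = -1  (since 51 mod 8 = 3)
  reciprocity: (11/51) -> -(51/11)
  reduce: (7/11)
  reciprocity: (7/11) -> -(11/7)
  reduce: (4/7)
  pull out 2: (2/7) = +1  (since 7 mod 8 = 7)
  pull out 2: (2/7) = +1  (since 7 mod 8 = 7)
  (1/7) = 1
Product of signs = 1
(299/503) = 1

1


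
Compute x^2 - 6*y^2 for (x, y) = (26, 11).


x^2 - d*y^2
= 26^2 - 6*11^2
= 676 - 726
= -50

-50


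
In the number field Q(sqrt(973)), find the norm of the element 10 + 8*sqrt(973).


N(a + b*sqrt(d)) = a^2 - d*b^2
= (10)^2 - (973)*(8)^2
= 100 - 62272
= -62172

-62172


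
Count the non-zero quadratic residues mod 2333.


For prime p, the number of non-zero quadratic residues is (p-1)/2.
= (2333-1)/2
= 1166

1166


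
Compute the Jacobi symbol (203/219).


Compute (203/219) via quadratic reciprocity:
  reciprocity: (203/219) -> -(219/203)
  reduce: (16/203)
  pull out 2: (2/203) = -1  (since 203 mod 8 = 3)
  pull out 2: (2/203) = -1  (since 203 mod 8 = 3)
  pull out 2: (2/203) = -1  (since 203 mod 8 = 3)
  pull out 2: (2/203) = -1  (since 203 mod 8 = 3)
  (1/203) = 1
Product of signs = -1

-1


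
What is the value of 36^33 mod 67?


p = 67 is prime and the exponent is (p-1)/2 = 33, so by Euler's criterion 36^33 = (36/67) = +1 or -1 mod 67.
Compute by square-and-multiply:
  33 = 32 + 1 (binary 100001)
  Repeated squaring mod 67: 36^1 = 36, 36^2 = 23, 36^4 = 60, 36^8 = 49, 36^16 = 56, 36^32 = 54
  36^33 = 36^32 * 36^1 = 54 * 36 mod 67
    54 * 36 = 1944 = 1 mod 67
  36^33 = 1 mod 67
Result 1: 36 is a quadratic residue mod 67.
36^33 mod 67 = 1

1


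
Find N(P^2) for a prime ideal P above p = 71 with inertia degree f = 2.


N(P^a) = p^(a*f)
= 71^(2*2)
= 71^4
= 25411681

25411681


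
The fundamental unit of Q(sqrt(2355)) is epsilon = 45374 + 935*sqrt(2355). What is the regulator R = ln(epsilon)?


epsilon = 45374 + 935*sqrt(2355)
= 90748.0000
R = ln(90748.0000)
= 11.4158

11.4158


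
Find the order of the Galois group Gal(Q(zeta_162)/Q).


|Gal(Q(zeta_162)/Q)| = phi(162)
= 54

54


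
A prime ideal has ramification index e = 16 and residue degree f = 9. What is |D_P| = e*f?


|D_P| = e * f
= 16 * 9
= 144

144


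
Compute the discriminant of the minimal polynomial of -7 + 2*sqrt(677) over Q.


The element -7 + 2*sqrt(677) has minimal polynomial:
x^2 + 14*x - 2659
Discriminant = (14)^2 - 4*(-2659)
= 196 + 10636
= 10832

10832


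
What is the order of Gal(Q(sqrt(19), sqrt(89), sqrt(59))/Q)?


The 3 square roots of distinct primes are multiplicatively independent over Q,
so [K:Q] = 2^3 and Gal(K/Q) is isomorphic to (Z/2Z)^3.
|Gal| = 2^3 = 8

8


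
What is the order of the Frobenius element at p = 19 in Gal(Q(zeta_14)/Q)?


The Frobenius at p in Gal(Q(zeta_n)/Q) = (Z/nZ)* is the class of p, so its order is ord_14(19), the smallest k >= 1 with 19^k = 1 mod 14.
n = 14 = 2 * 7, phi(14) = 6; the order divides phi(n).
Divisors of 6: 1, 2, 3, 6
Repeated squaring mod 14: 19^1 = 5, 19^2 = 11, 19^4 = 9
Test divisors in increasing order:
  k=1: 19^1 = 5 mod 14
  k=2: 19^2 = 11 mod 14
  k=3: 19^3 = 11 * 5 = 13 mod 14
  k=6: 19^6 = 9 * 11 = 1 mod 14  <- first divisor giving 1
Order = 6

6


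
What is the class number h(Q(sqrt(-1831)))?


K = Q(sqrt(-1831)). d mod 4 = 1, so D = disc(K) = d = -1831
h(K) equals the number of primitive reduced positive-definite forms (a, b, c) = a*x^2 + b*x*y + c*y^2 with b^2 - 4ac = D,
where reduced means |b| <= a <= c, with b >= 0 whenever |b| = a or a = c, and primitive means gcd(a, b, c) = 1.
Reduced forces 3a^2 <= |D| = 1831, so 1 <= a <= 24; b must have the parity of D, and c = (b^2 - D)/(4a) must be an integer >= a.
Enumerate a = 1..24, b in [-a, a]:
  a=1: (1, 1, 458)  [1]
  a=2: (2, -1, 229), (2, 1, 229)  [2]
  a=3: none
  a=4: (4, -3, 115), (4, 3, 115)  [2]
  a=5: (5, -3, 92), (5, 3, 92)  [2]
  a=6..7: none
  a=8: (8, -5, 58), (8, 5, 58)  [2]
  a=9: none
  a=10: (10, -7, 47), (10, -3, 46), (10, 3, 46), (10, 7, 47)  [4]
  a=11..15: none
  a=16: (16, -5, 29), (16, 5, 29)  [2]
  a=17..19: none
  a=20: (20, -13, 25), (20, -3, 23), (20, 3, 23), (20, 13, 25)  [4]
  a=21..24: none
Total reduced forms: 1 + 2 + 2 + 2 + 2 + 4 + 2 + 4 = 19
h = 19

19


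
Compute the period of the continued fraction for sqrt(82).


Run the CF algorithm for sqrt(82).
a_0 = floor(sqrt(82)) = 9; set m_0=0, q_0=1.
Recurrence: m' = q*a - m,  q' = (d - m'^2)/q,  a' = floor((a_0 + m')/q').
  step 1: m=9, q=1, a=18
a_1 = 2*a_0 = 18, so the period closes here.
sqrt(82) = [9; 18]
Period length = 1

1


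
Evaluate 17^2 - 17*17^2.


x^2 - d*y^2
= 17^2 - 17*17^2
= 289 - 4913
= -4624

-4624


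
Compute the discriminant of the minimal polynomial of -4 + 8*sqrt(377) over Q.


The element -4 + 8*sqrt(377) has minimal polynomial:
x^2 + 8*x - 24112
Discriminant = (8)^2 - 4*(-24112)
= 64 + 96448
= 96512

96512


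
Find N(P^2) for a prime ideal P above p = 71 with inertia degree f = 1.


N(P^a) = p^(a*f)
= 71^(2*1)
= 71^2
= 5041

5041


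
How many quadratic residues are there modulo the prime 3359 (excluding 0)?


For prime p, the number of non-zero quadratic residues is (p-1)/2.
= (3359-1)/2
= 1679

1679


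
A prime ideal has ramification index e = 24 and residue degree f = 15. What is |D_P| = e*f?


|D_P| = e * f
= 24 * 15
= 360

360


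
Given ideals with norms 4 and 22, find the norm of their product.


N(IJ) = N(I) * N(J)
= 4 * 22
= 88

88


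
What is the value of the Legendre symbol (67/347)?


p = 347 is prime, so compute (67/347) with the reciprocity algorithm (Jacobi-symbol steps: pull out 2s via (2/n), flip via reciprocity, reduce):
  reciprocity: (67/347) -> -(347/67)
  reduce: (12/67)
  pull out 2: (2/67) = -1  (since 67 mod 8 = 3)
  pull out 2: (2/67) = -1  (since 67 mod 8 = 3)
  reciprocity: (3/67) -> -(67/3)
  reduce: (1/3)
  (1/3) = 1
Product of signs = 1
(67/347) = 1

1


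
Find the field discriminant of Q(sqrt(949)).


For K = Q(sqrt(d)) with d squarefree: disc(K) = d if d = 1 mod 4, and disc(K) = 4d if d = 2 or 3 mod 4.
Here d = 949, and d mod 4 = 1.
d = 1 mod 4 (O_K = Z[(1+sqrt(d))/2]), so disc(K) = d = 949

949


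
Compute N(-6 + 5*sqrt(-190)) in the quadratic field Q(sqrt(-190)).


N(a + b*sqrt(d)) = a^2 - d*b^2
= (-6)^2 - (-190)*(5)^2
= 36 + 4750
= 4786

4786


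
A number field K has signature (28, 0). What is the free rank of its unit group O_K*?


By Dirichlet's unit theorem:
rank = r1 + r2 - 1
= 28 + 0 - 1
= 27

27


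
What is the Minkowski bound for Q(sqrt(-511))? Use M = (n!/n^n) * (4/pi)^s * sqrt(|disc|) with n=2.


d = -511, d mod 4 = 1, so disc(K) = d = -511; |disc(K)| = 511
Imaginary quadratic field, so n = 2, s = r2 = 1, r1 = 0
M = (n!/n^n) * (4/pi)^s * sqrt(|disc(K)|) = (2!/2^2) * (4/pi)^1 * sqrt(511)
= 0.5 * 1.273240 * 22.605309
= 14.3910

14.3910


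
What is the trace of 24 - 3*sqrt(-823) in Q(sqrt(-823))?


Tr(a + b*sqrt(d)) = (a + b*sqrt(d)) + (a - b*sqrt(d)) = 2a
= 2 * (24)
= 48

48


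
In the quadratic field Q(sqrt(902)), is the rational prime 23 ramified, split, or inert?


K = Q(sqrt(902)). Since d mod 4 = 2, disc(K) = 3608.
Check p | disc: 3608 mod 23 = 20.
p does not divide disc. Compute Legendre symbol (d/p):
5^((23-1)/2) mod 23 = -1
(d/p) = -1, so p is inert: (p) stays prime with e=1, f=2, g=1.
Therefore p is inert.

inert


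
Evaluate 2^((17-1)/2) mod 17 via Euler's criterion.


p = 17 is prime and the exponent is (p-1)/2 = 8, so by Euler's criterion 2^8 = (2/17) = +1 or -1 mod 17.
Compute by square-and-multiply:
  8 = 8 (binary 1000)
  Repeated squaring mod 17: 2^1 = 2, 2^2 = 4, 2^4 = 16, 2^8 = 1
  2^8 = 1 mod 17
Result 1: 2 is a quadratic residue mod 17.
2^8 mod 17 = 1

1


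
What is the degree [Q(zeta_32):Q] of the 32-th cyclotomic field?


The degree equals Euler's totient phi(32).
32 = 2^5
phi(32) = 16

16


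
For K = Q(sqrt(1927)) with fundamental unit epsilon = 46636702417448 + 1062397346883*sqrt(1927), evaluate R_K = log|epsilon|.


epsilon = 46636702417448 + 1062397346883*sqrt(1927)
= 9.3273e+13
R = ln(9.3273e+13)
= 32.1666

32.1666


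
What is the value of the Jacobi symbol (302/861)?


Compute (302/861) via quadratic reciprocity:
  pull out 2: (2/861) = -1  (since 861 mod 8 = 5)
  reciprocity: (151/861) -> +(861/151)
  reduce: (106/151)
  pull out 2: (2/151) = +1  (since 151 mod 8 = 7)
  reciprocity: (53/151) -> +(151/53)
  reduce: (45/53)
  reciprocity: (45/53) -> +(53/45)
  reduce: (8/45)
  pull out 2: (2/45) = -1  (since 45 mod 8 = 5)
  pull out 2: (2/45) = -1  (since 45 mod 8 = 5)
  pull out 2: (2/45) = -1  (since 45 mod 8 = 5)
  (1/45) = 1
Product of signs = 1

1


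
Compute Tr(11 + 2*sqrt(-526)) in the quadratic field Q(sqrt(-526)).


Tr(a + b*sqrt(d)) = (a + b*sqrt(d)) + (a - b*sqrt(d)) = 2a
= 2 * (11)
= 22

22


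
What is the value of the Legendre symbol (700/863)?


p = 863 is prime, so compute (700/863) with the reciprocity algorithm (Jacobi-symbol steps: pull out 2s via (2/n), flip via reciprocity, reduce):
  pull out 2: (2/863) = +1  (since 863 mod 8 = 7)
  pull out 2: (2/863) = +1  (since 863 mod 8 = 7)
  reciprocity: (175/863) -> -(863/175)
  reduce: (163/175)
  reciprocity: (163/175) -> -(175/163)
  reduce: (12/163)
  pull out 2: (2/163) = -1  (since 163 mod 8 = 3)
  pull out 2: (2/163) = -1  (since 163 mod 8 = 3)
  reciprocity: (3/163) -> -(163/3)
  reduce: (1/3)
  (1/3) = 1
Product of signs = -1
(700/863) = -1

-1


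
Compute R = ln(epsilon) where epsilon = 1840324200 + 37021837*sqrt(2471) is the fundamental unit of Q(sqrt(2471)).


epsilon = 1840324200 + 37021837*sqrt(2471)
= 3.6806e+09
R = ln(3.6806e+09)
= 22.0264

22.0264


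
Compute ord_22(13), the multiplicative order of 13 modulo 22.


We want ord_22(13), the smallest k >= 1 with 13^k = 1 mod 22.
n = 22 = 2 * 11, phi(22) = 10; the order divides phi(n).
Divisors of 10: 1, 2, 5, 10
Repeated squaring mod 22: 13^1 = 13, 13^2 = 15, 13^4 = 5, 13^8 = 3
Test divisors in increasing order:
  k=1: 13^1 = 13 mod 22
  k=2: 13^2 = 15 mod 22
  k=5: 13^5 = 5 * 13 = 21 mod 22
  k=10: 13^10 = 3 * 15 = 1 mod 22  <- first divisor giving 1
Order = 10

10


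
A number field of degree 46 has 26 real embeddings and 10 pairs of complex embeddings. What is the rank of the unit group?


By Dirichlet's unit theorem:
rank = r1 + r2 - 1
= 26 + 10 - 1
= 35

35


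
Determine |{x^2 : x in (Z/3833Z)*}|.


For prime p, the number of non-zero quadratic residues is (p-1)/2.
= (3833-1)/2
= 1916

1916


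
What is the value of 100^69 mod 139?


p = 139 is prime and the exponent is (p-1)/2 = 69, so by Euler's criterion 100^69 = (100/139) = +1 or -1 mod 139.
Compute by square-and-multiply:
  69 = 64 + 4 + 1 (binary 1000101)
  Repeated squaring mod 139: 100^1 = 100, 100^2 = 131, 100^4 = 64, 100^8 = 65, 100^16 = 55, 100^32 = 106, 100^64 = 116
  100^69 = 100^64 * 100^4 * 100^1 = 116 * 64 * 100 mod 139
    116 * 64 = 7424 = 57 mod 139
    57 * 100 = 5700 = 1 mod 139
  100^69 = 1 mod 139
Result 1: 100 is a quadratic residue mod 139.
100^69 mod 139 = 1

1


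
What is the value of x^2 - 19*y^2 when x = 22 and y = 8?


x^2 - d*y^2
= 22^2 - 19*8^2
= 484 - 1216
= -732

-732


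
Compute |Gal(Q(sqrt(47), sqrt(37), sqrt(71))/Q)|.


The 3 square roots of distinct primes are multiplicatively independent over Q,
so [K:Q] = 2^3 and Gal(K/Q) is isomorphic to (Z/2Z)^3.
|Gal| = 2^3 = 8

8


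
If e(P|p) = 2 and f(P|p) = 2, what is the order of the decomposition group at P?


|D_P| = e * f
= 2 * 2
= 4

4


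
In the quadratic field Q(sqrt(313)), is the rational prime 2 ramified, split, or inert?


K = Q(sqrt(313)). Since d mod 4 = 1, disc(K) = 313.
Check p | disc: 313 mod 2 = 1.
p=2 does not divide disc (d is 1 mod 4). 2 splits iff d = 1 mod 8.
d mod 8 = 1, so (d/2) = 1.
(d/p) = 1, so p splits: (p) = P*P' with e=1, f=1, g=2.
Therefore p is split.

split


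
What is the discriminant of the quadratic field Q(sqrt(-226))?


For K = Q(sqrt(d)) with d squarefree: disc(K) = d if d = 1 mod 4, and disc(K) = 4d if d = 2 or 3 mod 4.
Here d = -226, and d mod 4 = 2.
d = 2 mod 4, not 1 (O_K = Z[sqrt(d)]), so disc(K) = 4d = 4 * (-226) = -904

-904


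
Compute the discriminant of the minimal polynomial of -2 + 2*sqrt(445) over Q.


The element -2 + 2*sqrt(445) has minimal polynomial:
x^2 + 4*x - 1776
Discriminant = (4)^2 - 4*(-1776)
= 16 + 7104
= 7120

7120


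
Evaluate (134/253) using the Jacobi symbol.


Compute (134/253) via quadratic reciprocity:
  pull out 2: (2/253) = -1  (since 253 mod 8 = 5)
  reciprocity: (67/253) -> +(253/67)
  reduce: (52/67)
  pull out 2: (2/67) = -1  (since 67 mod 8 = 3)
  pull out 2: (2/67) = -1  (since 67 mod 8 = 3)
  reciprocity: (13/67) -> +(67/13)
  reduce: (2/13)
  pull out 2: (2/13) = -1  (since 13 mod 8 = 5)
  (1/13) = 1
Product of signs = 1

1


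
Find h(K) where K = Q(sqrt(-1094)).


K = Q(sqrt(-1094)). d mod 4 = 2, so D = disc(K) = 4d = -4376
h(K) equals the number of primitive reduced positive-definite forms (a, b, c) = a*x^2 + b*x*y + c*y^2 with b^2 - 4ac = D,
where reduced means |b| <= a <= c, with b >= 0 whenever |b| = a or a = c, and primitive means gcd(a, b, c) = 1.
Reduced forces 3a^2 <= |D| = 4376, so 1 <= a <= 38; b must have the parity of D, and c = (b^2 - D)/(4a) must be an integer >= a.
Enumerate a = 1..38, b in [-a, a]:
  a=1: (1, 0, 1094)  [1]
  a=2: (2, 0, 547)  [1]
  a=3: (3, -2, 365), (3, 2, 365)  [2]
  a=4: none
  a=5: (5, -2, 219), (5, 2, 219)  [2]
  a=6: (6, -4, 183), (6, 4, 183)  [2]
  a=7..8: none
  a=9: (9, -4, 122), (9, 4, 122)  [2]
  a=10: (10, -8, 111), (10, 8, 111)  [2]
  a=11..14: none
  a=15: (15, -8, 74), (15, -2, 73), (15, 2, 73), (15, 8, 74)  [4]
  a=16..17: none
  a=18: (18, -4, 61), (18, 4, 61)  [2]
  a=19..24: none
  a=25: (25, -18, 47), (25, 18, 47)  [2]
  a=26: none
  a=27: (27, -22, 45), (27, 22, 45)  [2]
  a=28..29: none
  a=30: (30, -28, 43), (30, -8, 37), (30, 8, 37), (30, 28, 43)  [4]
  a=31..38: none
Total reduced forms: 1 + 1 + 2 + 2 + 2 + 2 + 2 + 4 + 2 + 2 + 2 + 4 = 26
h = 26

26


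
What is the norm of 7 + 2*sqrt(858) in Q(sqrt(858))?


N(a + b*sqrt(d)) = a^2 - d*b^2
= (7)^2 - (858)*(2)^2
= 49 - 3432
= -3383

-3383


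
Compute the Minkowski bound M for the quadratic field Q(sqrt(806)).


d = 806, d mod 4 = 2, so disc(K) = 4d = 3224; |disc(K)| = 3224
Real quadratic field, so n = 2, s = r2 = 0, r1 = 2
M = (n!/n^n) * (4/pi)^s * sqrt(|disc(K)|) = (2!/2^2) * (4/pi)^0 * sqrt(3224)
= 0.5 * 1.000000 * 56.780278
= 28.3901

28.3901


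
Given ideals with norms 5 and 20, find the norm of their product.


N(IJ) = N(I) * N(J)
= 5 * 20
= 100

100


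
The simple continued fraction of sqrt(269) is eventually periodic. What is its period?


Run the CF algorithm for sqrt(269).
a_0 = floor(sqrt(269)) = 16; set m_0=0, q_0=1.
Recurrence: m' = q*a - m,  q' = (d - m'^2)/q,  a' = floor((a_0 + m')/q').
  step 1: m=16, q=13, a=2
  step 2: m=10, q=13, a=2
  step 3: m=16, q=1, a=32
a_3 = 2*a_0 = 32, so the period closes here.
sqrt(269) = [16; 2, 2, 32]
Period length = 3

3


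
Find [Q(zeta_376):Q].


The degree equals Euler's totient phi(376).
376 = 2^3 * 47
phi(376) = 184

184


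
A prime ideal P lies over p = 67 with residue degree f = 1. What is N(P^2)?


N(P^a) = p^(a*f)
= 67^(2*1)
= 67^2
= 4489

4489


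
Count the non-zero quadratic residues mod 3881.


For prime p, the number of non-zero quadratic residues is (p-1)/2.
= (3881-1)/2
= 1940

1940


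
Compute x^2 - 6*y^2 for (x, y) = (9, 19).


x^2 - d*y^2
= 9^2 - 6*19^2
= 81 - 2166
= -2085

-2085


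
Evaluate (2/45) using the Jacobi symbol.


Compute (2/45) via quadratic reciprocity:
  pull out 2: (2/45) = -1  (since 45 mod 8 = 5)
  (1/45) = 1
Product of signs = -1

-1


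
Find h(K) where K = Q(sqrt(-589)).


K = Q(sqrt(-589)). d mod 4 = 3, so D = disc(K) = 4d = -2356
h(K) equals the number of primitive reduced positive-definite forms (a, b, c) = a*x^2 + b*x*y + c*y^2 with b^2 - 4ac = D,
where reduced means |b| <= a <= c, with b >= 0 whenever |b| = a or a = c, and primitive means gcd(a, b, c) = 1.
Reduced forces 3a^2 <= |D| = 2356, so 1 <= a <= 28; b must have the parity of D, and c = (b^2 - D)/(4a) must be an integer >= a.
Enumerate a = 1..28, b in [-a, a]:
  a=1: (1, 0, 589)  [1]
  a=2: (2, 2, 295)  [1]
  a=3..4: none
  a=5: (5, -2, 118), (5, 2, 118)  [2]
  a=6..9: none
  a=10: (10, -2, 59), (10, 2, 59)  [2]
  a=11: (11, -8, 55), (11, 8, 55)  [2]
  a=12: none
  a=13: (13, -6, 46), (13, 6, 46)  [2]
  a=14..18: none
  a=19: (19, 0, 31)  [1]
  a=20..21: none
  a=22: (22, -14, 29), (22, 14, 29)  [2]
  a=23: (23, -6, 26), (23, 6, 26)  [2]
  a=24: none
  a=25: (25, 12, 25)  [1]
  a=26..28: none
Total reduced forms: 1 + 1 + 2 + 2 + 2 + 2 + 1 + 2 + 2 + 1 = 16
h = 16

16


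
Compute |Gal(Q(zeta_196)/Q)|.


|Gal(Q(zeta_196)/Q)| = phi(196)
= 84

84


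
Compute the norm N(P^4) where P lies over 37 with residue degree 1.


N(P^a) = p^(a*f)
= 37^(4*1)
= 37^4
= 1874161

1874161


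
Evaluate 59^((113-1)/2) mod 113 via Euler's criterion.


p = 113 is prime and the exponent is (p-1)/2 = 56, so by Euler's criterion 59^56 = (59/113) = +1 or -1 mod 113.
Compute by square-and-multiply:
  56 = 32 + 16 + 8 (binary 111000)
  Repeated squaring mod 113: 59^1 = 59, 59^2 = 91, 59^4 = 32, 59^8 = 7, 59^16 = 49, 59^32 = 28
  59^56 = 59^32 * 59^16 * 59^8 = 28 * 49 * 7 mod 113
    28 * 49 = 1372 = 16 mod 113
    16 * 7 = 112 = 112 mod 113
  59^56 = 112 mod 113
Result 112 = p - 1 = -1 mod 113: 59 is a quadratic non-residue mod 113. As a residue in [0, p-1] the value is 112.
59^56 mod 113 = 112

112


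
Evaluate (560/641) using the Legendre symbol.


p = 641 is prime, so compute (560/641) with the reciprocity algorithm (Jacobi-symbol steps: pull out 2s via (2/n), flip via reciprocity, reduce):
  pull out 2: (2/641) = +1  (since 641 mod 8 = 1)
  pull out 2: (2/641) = +1  (since 641 mod 8 = 1)
  pull out 2: (2/641) = +1  (since 641 mod 8 = 1)
  pull out 2: (2/641) = +1  (since 641 mod 8 = 1)
  reciprocity: (35/641) -> +(641/35)
  reduce: (11/35)
  reciprocity: (11/35) -> -(35/11)
  reduce: (2/11)
  pull out 2: (2/11) = -1  (since 11 mod 8 = 3)
  (1/11) = 1
Product of signs = 1
(560/641) = 1

1


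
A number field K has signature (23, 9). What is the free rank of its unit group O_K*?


By Dirichlet's unit theorem:
rank = r1 + r2 - 1
= 23 + 9 - 1
= 31

31


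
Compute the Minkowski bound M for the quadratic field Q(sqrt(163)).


d = 163, d mod 4 = 3, so disc(K) = 4d = 652; |disc(K)| = 652
Real quadratic field, so n = 2, s = r2 = 0, r1 = 2
M = (n!/n^n) * (4/pi)^s * sqrt(|disc(K)|) = (2!/2^2) * (4/pi)^0 * sqrt(652)
= 0.5 * 1.000000 * 25.534291
= 12.7671

12.7671


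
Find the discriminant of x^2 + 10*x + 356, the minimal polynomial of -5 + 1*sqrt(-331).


The element -5 + 1*sqrt(-331) has minimal polynomial:
x^2 + 10*x + 356
Discriminant = (10)^2 - 4*(356)
= 100 - 1424
= -1324

-1324


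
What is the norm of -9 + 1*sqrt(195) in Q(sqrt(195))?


N(a + b*sqrt(d)) = a^2 - d*b^2
= (-9)^2 - (195)*(1)^2
= 81 - 195
= -114

-114


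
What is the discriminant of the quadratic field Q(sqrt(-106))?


For K = Q(sqrt(d)) with d squarefree: disc(K) = d if d = 1 mod 4, and disc(K) = 4d if d = 2 or 3 mod 4.
Here d = -106, and d mod 4 = 2.
d = 2 mod 4, not 1 (O_K = Z[sqrt(d)]), so disc(K) = 4d = 4 * (-106) = -424

-424


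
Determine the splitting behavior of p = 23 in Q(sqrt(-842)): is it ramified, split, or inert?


K = Q(sqrt(-842)). Since d mod 4 = 2, disc(K) = -3368.
Check p | disc: -3368 mod 23 = 13.
p does not divide disc. Compute Legendre symbol (d/p):
9^((23-1)/2) mod 23 = 1
(d/p) = 1, so p splits: (p) = P*P' with e=1, f=1, g=2.
Therefore p is split.

split


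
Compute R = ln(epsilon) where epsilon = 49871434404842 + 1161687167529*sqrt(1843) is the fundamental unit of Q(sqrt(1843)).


epsilon = 49871434404842 + 1161687167529*sqrt(1843)
= 9.9743e+13
R = ln(9.9743e+13)
= 32.2336

32.2336


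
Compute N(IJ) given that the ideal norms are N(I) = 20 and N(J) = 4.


N(IJ) = N(I) * N(J)
= 20 * 4
= 80

80


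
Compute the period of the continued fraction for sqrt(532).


Run the CF algorithm for sqrt(532).
a_0 = floor(sqrt(532)) = 23; set m_0=0, q_0=1.
Recurrence: m' = q*a - m,  q' = (d - m'^2)/q,  a' = floor((a_0 + m')/q').
  step 1: m=23, q=3, a=15
  step 2: m=22, q=16, a=2
  step 3: m=10, q=27, a=1
  step 4: m=17, q=9, a=4
  step 5: m=19, q=19, a=2
  step 6: m=19, q=9, a=4
  step 7: m=17, q=27, a=1
  step 8: m=10, q=16, a=2
  step 9: m=22, q=3, a=15
  step 10: m=23, q=1, a=46
a_10 = 2*a_0 = 46, so the period closes here.
sqrt(532) = [23; 15, 2, 1, 4, 2, 4, 1, 2, 15, 46]
Period length = 10

10


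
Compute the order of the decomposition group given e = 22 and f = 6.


|D_P| = e * f
= 22 * 6
= 132

132


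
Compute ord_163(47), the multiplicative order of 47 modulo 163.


We want ord_163(47), the smallest k >= 1 with 47^k = 1 mod 163.
n = 163 = 163, phi(163) = 162; the order divides phi(n).
Divisors of 162: 1, 2, 3, 6, 9, 18, 27, 54, 81, 162
Repeated squaring mod 163: 47^1 = 47, 47^2 = 90, 47^4 = 113, 47^8 = 55, 47^16 = 91, 47^32 = 131, 47^64 = 46, 47^128 = 160
Test divisors in increasing order:
  k=1: 47^1 = 47 mod 163
  k=2: 47^2 = 90 mod 163
  k=3: 47^3 = 90 * 47 = 155 mod 163
  k=6: 47^6 = 113 * 90 = 64 mod 163
  k=9: 47^9 = 55 * 47 = 140 mod 163
  k=18: 47^18 = 91 * 90 = 40 mod 163
  k=27: 47^27 = 91 * 55 * 90 * 47 = 58 mod 163
  k=54: 47^54 = 131 * 91 * 113 * 90 = 104 mod 163
  k=81: 47^81 = 46 * 91 * 47 = 1 mod 163  <- first divisor giving 1
Order = 81

81


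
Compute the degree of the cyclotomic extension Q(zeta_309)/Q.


The degree equals Euler's totient phi(309).
309 = 3 * 103
phi(309) = 204

204


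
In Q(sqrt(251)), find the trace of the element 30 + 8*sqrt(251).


Tr(a + b*sqrt(d)) = (a + b*sqrt(d)) + (a - b*sqrt(d)) = 2a
= 2 * (30)
= 60

60


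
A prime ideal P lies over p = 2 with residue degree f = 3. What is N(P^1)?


N(P^a) = p^(a*f)
= 2^(1*3)
= 2^3
= 8

8


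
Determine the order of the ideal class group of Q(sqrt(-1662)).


K = Q(sqrt(-1662)). d mod 4 = 2, so D = disc(K) = 4d = -6648
h(K) equals the number of primitive reduced positive-definite forms (a, b, c) = a*x^2 + b*x*y + c*y^2 with b^2 - 4ac = D,
where reduced means |b| <= a <= c, with b >= 0 whenever |b| = a or a = c, and primitive means gcd(a, b, c) = 1.
Reduced forces 3a^2 <= |D| = 6648, so 1 <= a <= 47; b must have the parity of D, and c = (b^2 - D)/(4a) must be an integer >= a.
Enumerate a = 1..47, b in [-a, a]:
  a=1: (1, 0, 1662)  [1]
  a=2: (2, 0, 831)  [1]
  a=3: (3, 0, 554)  [1]
  a=4..5: none
  a=6: (6, 0, 277)  [1]
  a=7: (7, -4, 238), (7, 4, 238)  [2]
  a=8..13: none
  a=14: (14, -4, 119), (14, 4, 119)  [2]
  a=15..16: none
  a=17: (17, -4, 98), (17, 4, 98)  [2]
  a=18..20: none
  a=21: (21, -18, 83), (21, 18, 83)  [2]
  a=22..28: none
  a=29: (29, -14, 59), (29, 14, 59)  [2]
  a=30..33: none
  a=34: (34, -4, 49), (34, 4, 49)  [2]
  a=35..36: none
  a=37: (37, -30, 51), (37, 30, 51)  [2]
  a=38..41: none
  a=42: (42, -24, 43), (42, 24, 43)  [2]
  a=43..47: none
Total reduced forms: 1 + 1 + 1 + 1 + 2 + 2 + 2 + 2 + 2 + 2 + 2 + 2 = 20
h = 20

20


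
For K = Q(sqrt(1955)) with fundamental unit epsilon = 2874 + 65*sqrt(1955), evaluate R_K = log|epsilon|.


epsilon = 2874 + 65*sqrt(1955)
= 5747.9998
R = ln(5747.9998)
= 8.6566

8.6566


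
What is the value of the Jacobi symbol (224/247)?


Compute (224/247) via quadratic reciprocity:
  pull out 2: (2/247) = +1  (since 247 mod 8 = 7)
  pull out 2: (2/247) = +1  (since 247 mod 8 = 7)
  pull out 2: (2/247) = +1  (since 247 mod 8 = 7)
  pull out 2: (2/247) = +1  (since 247 mod 8 = 7)
  pull out 2: (2/247) = +1  (since 247 mod 8 = 7)
  reciprocity: (7/247) -> -(247/7)
  reduce: (2/7)
  pull out 2: (2/7) = +1  (since 7 mod 8 = 7)
  (1/7) = 1
Product of signs = -1

-1


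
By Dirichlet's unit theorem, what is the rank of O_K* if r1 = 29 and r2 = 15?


By Dirichlet's unit theorem:
rank = r1 + r2 - 1
= 29 + 15 - 1
= 43

43


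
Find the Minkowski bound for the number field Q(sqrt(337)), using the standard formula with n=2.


d = 337, d mod 4 = 1, so disc(K) = d = 337; |disc(K)| = 337
Real quadratic field, so n = 2, s = r2 = 0, r1 = 2
M = (n!/n^n) * (4/pi)^s * sqrt(|disc(K)|) = (2!/2^2) * (4/pi)^0 * sqrt(337)
= 0.5 * 1.000000 * 18.357560
= 9.1788

9.1788


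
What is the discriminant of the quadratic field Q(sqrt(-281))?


For K = Q(sqrt(d)) with d squarefree: disc(K) = d if d = 1 mod 4, and disc(K) = 4d if d = 2 or 3 mod 4.
Here d = -281, and d mod 4 = 3.
d = 3 mod 4, not 1 (O_K = Z[sqrt(d)]), so disc(K) = 4d = 4 * (-281) = -1124

-1124


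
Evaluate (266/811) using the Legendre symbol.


p = 811 is prime, so compute (266/811) with the reciprocity algorithm (Jacobi-symbol steps: pull out 2s via (2/n), flip via reciprocity, reduce):
  pull out 2: (2/811) = -1  (since 811 mod 8 = 3)
  reciprocity: (133/811) -> +(811/133)
  reduce: (13/133)
  reciprocity: (13/133) -> +(133/13)
  reduce: (3/13)
  reciprocity: (3/13) -> +(13/3)
  reduce: (1/3)
  (1/3) = 1
Product of signs = -1
(266/811) = -1

-1


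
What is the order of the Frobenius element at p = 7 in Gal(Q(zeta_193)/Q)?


The Frobenius at p in Gal(Q(zeta_n)/Q) = (Z/nZ)* is the class of p, so its order is ord_193(7), the smallest k >= 1 with 7^k = 1 mod 193.
n = 193 = 193, phi(193) = 192; the order divides phi(n).
Divisors of 192: 1, 2, 3, 4, 6, 8, 12, 16, 24, 32, 48, 64, 96, 192
Repeated squaring mod 193: 7^1 = 7, 7^2 = 49, 7^4 = 85, 7^8 = 84, 7^16 = 108, 7^32 = 84, 7^64 = 108, 7^128 = 84
Test divisors in increasing order:
  k=1: 7^1 = 7 mod 193
  k=2: 7^2 = 49 mod 193
  k=3: 7^3 = 49 * 7 = 150 mod 193
  k=4: 7^4 = 85 mod 193
  k=6: 7^6 = 85 * 49 = 112 mod 193
  k=8: 7^8 = 84 mod 193
  k=12: 7^12 = 84 * 85 = 192 mod 193
  k=16: 7^16 = 108 mod 193
  k=24: 7^24 = 108 * 84 = 1 mod 193  <- first divisor giving 1
Order = 24

24


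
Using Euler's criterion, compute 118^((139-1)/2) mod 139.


p = 139 is prime and the exponent is (p-1)/2 = 69, so by Euler's criterion 118^69 = (118/139) = +1 or -1 mod 139.
Compute by square-and-multiply:
  69 = 64 + 4 + 1 (binary 1000101)
  Repeated squaring mod 139: 118^1 = 118, 118^2 = 24, 118^4 = 20, 118^8 = 122, 118^16 = 11, 118^32 = 121, 118^64 = 46
  118^69 = 118^64 * 118^4 * 118^1 = 46 * 20 * 118 mod 139
    46 * 20 = 920 = 86 mod 139
    86 * 118 = 10148 = 1 mod 139
  118^69 = 1 mod 139
Result 1: 118 is a quadratic residue mod 139.
118^69 mod 139 = 1

1


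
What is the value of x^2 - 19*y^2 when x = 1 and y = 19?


x^2 - d*y^2
= 1^2 - 19*19^2
= 1 - 6859
= -6858

-6858


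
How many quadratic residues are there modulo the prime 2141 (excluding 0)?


For prime p, the number of non-zero quadratic residues is (p-1)/2.
= (2141-1)/2
= 1070

1070


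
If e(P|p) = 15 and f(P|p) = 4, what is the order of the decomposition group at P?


|D_P| = e * f
= 15 * 4
= 60

60


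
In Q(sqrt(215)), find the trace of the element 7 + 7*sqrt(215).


Tr(a + b*sqrt(d)) = (a + b*sqrt(d)) + (a - b*sqrt(d)) = 2a
= 2 * (7)
= 14

14


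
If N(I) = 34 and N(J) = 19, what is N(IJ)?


N(IJ) = N(I) * N(J)
= 34 * 19
= 646

646


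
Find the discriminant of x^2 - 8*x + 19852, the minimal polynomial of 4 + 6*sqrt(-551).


The element 4 + 6*sqrt(-551) has minimal polynomial:
x^2 - 8*x + 19852
Discriminant = (-8)^2 - 4*(19852)
= 64 - 79408
= -79344

-79344


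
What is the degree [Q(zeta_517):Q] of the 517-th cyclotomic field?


The degree equals Euler's totient phi(517).
517 = 11 * 47
phi(517) = 460

460


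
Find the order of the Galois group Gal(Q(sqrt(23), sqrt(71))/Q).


The 2 square roots of distinct primes are multiplicatively independent over Q,
so [K:Q] = 2^2 and Gal(K/Q) is isomorphic to (Z/2Z)^2.
|Gal| = 2^2 = 4

4


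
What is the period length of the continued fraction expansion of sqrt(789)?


Run the CF algorithm for sqrt(789).
a_0 = floor(sqrt(789)) = 28; set m_0=0, q_0=1.
Recurrence: m' = q*a - m,  q' = (d - m'^2)/q,  a' = floor((a_0 + m')/q').
  step 1: m=28, q=5, a=11
  step 2: m=27, q=12, a=4
  step 3: m=21, q=29, a=1
  step 4: m=8, q=25, a=1
  step 5: m=17, q=20, a=2
  step 6: m=23, q=13, a=3
  step 7: m=16, q=41, a=1
  step 8: m=25, q=4, a=13
  step 9: m=27, q=15, a=3
  step 10: m=18, q=31, a=1
  step 11: m=13, q=20, a=2
  step 12: m=27, q=3, a=18
  step 13: m=27, q=20, a=2
  step 14: m=13, q=31, a=1
  step 15: m=18, q=15, a=3
  step 16: m=27, q=4, a=13
  step 17: m=25, q=41, a=1
  step 18: m=16, q=13, a=3
  step 19: m=23, q=20, a=2
  step 20: m=17, q=25, a=1
  step 21: m=8, q=29, a=1
  step 22: m=21, q=12, a=4
  step 23: m=27, q=5, a=11
  step 24: m=28, q=1, a=56
a_24 = 2*a_0 = 56, so the period closes here.
sqrt(789) = [28; 11, 4, 1, 1, 2, 3, 1, 13, 3, 1, 2, 18, 2, 1, 3, 13, 1, 3, 2, 1, 1, 4, 11, 56]
Period length = 24

24


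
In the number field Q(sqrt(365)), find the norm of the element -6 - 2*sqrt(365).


N(a + b*sqrt(d)) = a^2 - d*b^2
= (-6)^2 - (365)*(-2)^2
= 36 - 1460
= -1424

-1424


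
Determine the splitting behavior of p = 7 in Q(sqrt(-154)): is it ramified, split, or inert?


K = Q(sqrt(-154)). Since d mod 4 = 2, disc(K) = -616.
Check p | disc: -616 mod 7 = 0.
p divides disc, so p ramifies: (p) = P^2 with e=2, f=1, g=1.
Therefore p is ramified.

ramified


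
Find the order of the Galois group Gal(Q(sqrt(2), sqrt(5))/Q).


The 2 square roots of distinct primes are multiplicatively independent over Q,
so [K:Q] = 2^2 and Gal(K/Q) is isomorphic to (Z/2Z)^2.
|Gal| = 2^2 = 4

4


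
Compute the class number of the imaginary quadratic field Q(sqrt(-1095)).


K = Q(sqrt(-1095)). d mod 4 = 1, so D = disc(K) = d = -1095
h(K) equals the number of primitive reduced positive-definite forms (a, b, c) = a*x^2 + b*x*y + c*y^2 with b^2 - 4ac = D,
where reduced means |b| <= a <= c, with b >= 0 whenever |b| = a or a = c, and primitive means gcd(a, b, c) = 1.
Reduced forces 3a^2 <= |D| = 1095, so 1 <= a <= 19; b must have the parity of D, and c = (b^2 - D)/(4a) must be an integer >= a.
Enumerate a = 1..19, b in [-a, a]:
  a=1: (1, 1, 274)  [1]
  a=2: (2, -1, 137), (2, 1, 137)  [2]
  a=3: (3, 3, 92)  [1]
  a=4: (4, -3, 69), (4, 3, 69)  [2]
  a=5: (5, 5, 56)  [1]
  a=6: (6, -3, 46), (6, 3, 46)  [2]
  a=7: (7, -5, 40), (7, 5, 40)  [2]
  a=8: (8, -5, 35), (8, 5, 35)  [2]
  a=9: none
  a=10: (10, -5, 28), (10, 5, 28)  [2]
  a=11: (11, -7, 26), (11, 7, 26)  [2]
  a=12: (12, -3, 23), (12, 3, 23)  [2]
  a=13: (13, -7, 22), (13, 7, 22)  [2]
  a=14: (14, -9, 21), (14, -5, 20), (14, 5, 20), (14, 9, 21)  [4]
  a=15: (15, 15, 22)  [1]
  a=16: (16, -11, 19), (16, 11, 19)  [2]
  a=17..19: none
Total reduced forms: 1 + 2 + 1 + 2 + 1 + 2 + 2 + 2 + 2 + 2 + 2 + 2 + 4 + 1 + 2 = 28
h = 28

28


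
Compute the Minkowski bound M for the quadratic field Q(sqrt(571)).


d = 571, d mod 4 = 3, so disc(K) = 4d = 2284; |disc(K)| = 2284
Real quadratic field, so n = 2, s = r2 = 0, r1 = 2
M = (n!/n^n) * (4/pi)^s * sqrt(|disc(K)|) = (2!/2^2) * (4/pi)^0 * sqrt(2284)
= 0.5 * 1.000000 * 47.791213
= 23.8956

23.8956


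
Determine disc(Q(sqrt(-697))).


For K = Q(sqrt(d)) with d squarefree: disc(K) = d if d = 1 mod 4, and disc(K) = 4d if d = 2 or 3 mod 4.
Here d = -697, and d mod 4 = 3.
d = 3 mod 4, not 1 (O_K = Z[sqrt(d)]), so disc(K) = 4d = 4 * (-697) = -2788

-2788


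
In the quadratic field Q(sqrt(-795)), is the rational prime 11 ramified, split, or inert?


K = Q(sqrt(-795)). Since d mod 4 = 1, disc(K) = -795.
Check p | disc: -795 mod 11 = 8.
p does not divide disc. Compute Legendre symbol (d/p):
8^((11-1)/2) mod 11 = -1
(d/p) = -1, so p is inert: (p) stays prime with e=1, f=2, g=1.
Therefore p is inert.

inert


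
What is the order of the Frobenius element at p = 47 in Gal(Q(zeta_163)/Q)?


The Frobenius at p in Gal(Q(zeta_n)/Q) = (Z/nZ)* is the class of p, so its order is ord_163(47), the smallest k >= 1 with 47^k = 1 mod 163.
n = 163 = 163, phi(163) = 162; the order divides phi(n).
Divisors of 162: 1, 2, 3, 6, 9, 18, 27, 54, 81, 162
Repeated squaring mod 163: 47^1 = 47, 47^2 = 90, 47^4 = 113, 47^8 = 55, 47^16 = 91, 47^32 = 131, 47^64 = 46, 47^128 = 160
Test divisors in increasing order:
  k=1: 47^1 = 47 mod 163
  k=2: 47^2 = 90 mod 163
  k=3: 47^3 = 90 * 47 = 155 mod 163
  k=6: 47^6 = 113 * 90 = 64 mod 163
  k=9: 47^9 = 55 * 47 = 140 mod 163
  k=18: 47^18 = 91 * 90 = 40 mod 163
  k=27: 47^27 = 91 * 55 * 90 * 47 = 58 mod 163
  k=54: 47^54 = 131 * 91 * 113 * 90 = 104 mod 163
  k=81: 47^81 = 46 * 91 * 47 = 1 mod 163  <- first divisor giving 1
Order = 81

81


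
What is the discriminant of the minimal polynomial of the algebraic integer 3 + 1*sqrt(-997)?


The element 3 + 1*sqrt(-997) has minimal polynomial:
x^2 - 6*x + 1006
Discriminant = (-6)^2 - 4*(1006)
= 36 - 4024
= -3988

-3988


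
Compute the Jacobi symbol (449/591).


Compute (449/591) via quadratic reciprocity:
  reciprocity: (449/591) -> +(591/449)
  reduce: (142/449)
  pull out 2: (2/449) = +1  (since 449 mod 8 = 1)
  reciprocity: (71/449) -> +(449/71)
  reduce: (23/71)
  reciprocity: (23/71) -> -(71/23)
  reduce: (2/23)
  pull out 2: (2/23) = +1  (since 23 mod 8 = 7)
  (1/23) = 1
Product of signs = -1

-1
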